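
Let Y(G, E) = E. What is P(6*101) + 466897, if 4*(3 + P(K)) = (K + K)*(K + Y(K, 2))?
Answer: 651118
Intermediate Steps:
P(K) = -3 + K*(2 + K)/2 (P(K) = -3 + ((K + K)*(K + 2))/4 = -3 + ((2*K)*(2 + K))/4 = -3 + (2*K*(2 + K))/4 = -3 + K*(2 + K)/2)
P(6*101) + 466897 = (-3 + 6*101 + (6*101)²/2) + 466897 = (-3 + 606 + (½)*606²) + 466897 = (-3 + 606 + (½)*367236) + 466897 = (-3 + 606 + 183618) + 466897 = 184221 + 466897 = 651118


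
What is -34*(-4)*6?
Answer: 816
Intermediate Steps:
-34*(-4)*6 = -17*(-8)*6 = 136*6 = 816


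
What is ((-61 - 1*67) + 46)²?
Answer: 6724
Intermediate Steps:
((-61 - 1*67) + 46)² = ((-61 - 67) + 46)² = (-128 + 46)² = (-82)² = 6724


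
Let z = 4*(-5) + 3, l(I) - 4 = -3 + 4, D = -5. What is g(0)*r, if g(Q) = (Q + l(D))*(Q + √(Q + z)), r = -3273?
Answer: -16365*I*√17 ≈ -67475.0*I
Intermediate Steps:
l(I) = 5 (l(I) = 4 + (-3 + 4) = 4 + 1 = 5)
z = -17 (z = -20 + 3 = -17)
g(Q) = (5 + Q)*(Q + √(-17 + Q)) (g(Q) = (Q + 5)*(Q + √(Q - 17)) = (5 + Q)*(Q + √(-17 + Q)))
g(0)*r = (0² + 5*0 + 5*√(-17 + 0) + 0*√(-17 + 0))*(-3273) = (0 + 0 + 5*√(-17) + 0*√(-17))*(-3273) = (0 + 0 + 5*(I*√17) + 0*(I*√17))*(-3273) = (0 + 0 + 5*I*√17 + 0)*(-3273) = (5*I*√17)*(-3273) = -16365*I*√17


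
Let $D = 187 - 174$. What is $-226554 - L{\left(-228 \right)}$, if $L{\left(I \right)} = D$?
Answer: $-226567$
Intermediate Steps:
$D = 13$
$L{\left(I \right)} = 13$
$-226554 - L{\left(-228 \right)} = -226554 - 13 = -226567$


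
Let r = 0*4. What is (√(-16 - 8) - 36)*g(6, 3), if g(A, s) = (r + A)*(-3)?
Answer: 648 - 36*I*√6 ≈ 648.0 - 88.182*I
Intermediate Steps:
r = 0
g(A, s) = -3*A (g(A, s) = (0 + A)*(-3) = A*(-3) = -3*A)
(√(-16 - 8) - 36)*g(6, 3) = (√(-16 - 8) - 36)*(-3*6) = (√(-24) - 36)*(-18) = (2*I*√6 - 36)*(-18) = (-36 + 2*I*√6)*(-18) = 648 - 36*I*√6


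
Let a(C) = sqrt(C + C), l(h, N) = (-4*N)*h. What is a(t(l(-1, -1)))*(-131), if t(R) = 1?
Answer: -131*sqrt(2) ≈ -185.26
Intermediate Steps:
l(h, N) = -4*N*h
a(C) = sqrt(2)*sqrt(C) (a(C) = sqrt(2*C) = sqrt(2)*sqrt(C))
a(t(l(-1, -1)))*(-131) = (sqrt(2)*sqrt(1))*(-131) = (sqrt(2)*1)*(-131) = sqrt(2)*(-131) = -131*sqrt(2)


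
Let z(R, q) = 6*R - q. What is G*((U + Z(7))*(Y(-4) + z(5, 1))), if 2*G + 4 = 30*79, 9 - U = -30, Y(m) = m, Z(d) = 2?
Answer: 1212575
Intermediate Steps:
z(R, q) = -q + 6*R
U = 39 (U = 9 - 1*(-30) = 9 + 30 = 39)
G = 1183 (G = -2 + (30*79)/2 = -2 + (½)*2370 = -2 + 1185 = 1183)
G*((U + Z(7))*(Y(-4) + z(5, 1))) = 1183*((39 + 2)*(-4 + (-1*1 + 6*5))) = 1183*(41*(-4 + (-1 + 30))) = 1183*(41*(-4 + 29)) = 1183*(41*25) = 1183*1025 = 1212575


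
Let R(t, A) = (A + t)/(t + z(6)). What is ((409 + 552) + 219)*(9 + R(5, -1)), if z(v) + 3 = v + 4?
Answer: 33040/3 ≈ 11013.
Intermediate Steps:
z(v) = 1 + v (z(v) = -3 + (v + 4) = -3 + (4 + v) = 1 + v)
R(t, A) = (A + t)/(7 + t) (R(t, A) = (A + t)/(t + (1 + 6)) = (A + t)/(t + 7) = (A + t)/(7 + t))
((409 + 552) + 219)*(9 + R(5, -1)) = ((409 + 552) + 219)*(9 + (-1 + 5)/(7 + 5)) = (961 + 219)*(9 + 4/12) = 1180*(9 + (1/12)*4) = 1180*(9 + ⅓) = 1180*(28/3) = 33040/3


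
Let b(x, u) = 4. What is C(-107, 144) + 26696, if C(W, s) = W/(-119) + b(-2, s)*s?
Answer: 3245475/119 ≈ 27273.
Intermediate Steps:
C(W, s) = 4*s - W/119 (C(W, s) = W/(-119) + 4*s = -W/119 + 4*s = 4*s - W/119)
C(-107, 144) + 26696 = (4*144 - 1/119*(-107)) + 26696 = (576 + 107/119) + 26696 = 68651/119 + 26696 = 3245475/119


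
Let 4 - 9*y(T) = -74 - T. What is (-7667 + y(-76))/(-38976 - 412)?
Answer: 69001/354492 ≈ 0.19465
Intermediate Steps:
y(T) = 26/3 + T/9 (y(T) = 4/9 - (-74 - T)/9 = 4/9 + (74/9 + T/9) = 26/3 + T/9)
(-7667 + y(-76))/(-38976 - 412) = (-7667 + (26/3 + (1/9)*(-76)))/(-38976 - 412) = (-7667 + (26/3 - 76/9))/(-39388) = (-7667 + 2/9)*(-1/39388) = -69001/9*(-1/39388) = 69001/354492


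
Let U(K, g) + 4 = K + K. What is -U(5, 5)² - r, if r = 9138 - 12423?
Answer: 3249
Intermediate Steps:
U(K, g) = -4 + 2*K (U(K, g) = -4 + (K + K) = -4 + 2*K)
r = -3285
-U(5, 5)² - r = -(-4 + 2*5)² - 1*(-3285) = -(-4 + 10)² + 3285 = -1*6² + 3285 = -1*36 + 3285 = -36 + 3285 = 3249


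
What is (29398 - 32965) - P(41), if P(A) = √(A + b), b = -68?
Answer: -3567 - 3*I*√3 ≈ -3567.0 - 5.1962*I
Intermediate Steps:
P(A) = √(-68 + A) (P(A) = √(A - 68) = √(-68 + A))
(29398 - 32965) - P(41) = (29398 - 32965) - √(-68 + 41) = -3567 - √(-27) = -3567 - 3*I*√3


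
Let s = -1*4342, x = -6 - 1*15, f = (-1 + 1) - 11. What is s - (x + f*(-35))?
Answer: -4706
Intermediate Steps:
f = -11 (f = 0 - 11 = -11)
x = -21 (x = -6 - 15 = -21)
s = -4342
s - (x + f*(-35)) = -4342 - (-21 - 11*(-35)) = -4342 - (-21 + 385) = -4342 - 1*364 = -4342 - 364 = -4706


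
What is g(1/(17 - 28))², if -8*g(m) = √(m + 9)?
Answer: 49/352 ≈ 0.13920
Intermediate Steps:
g(m) = -√(9 + m)/8 (g(m) = -√(m + 9)/8 = -√(9 + m)/8)
g(1/(17 - 28))² = (-√(9 + 1/(17 - 28))/8)² = (-√(9 + 1/(-11))/8)² = (-√(9 - 1/11)/8)² = (-7*√22/88)² = 49/352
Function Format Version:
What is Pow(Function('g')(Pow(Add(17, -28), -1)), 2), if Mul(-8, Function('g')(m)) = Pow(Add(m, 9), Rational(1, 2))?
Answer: Rational(49, 352) ≈ 0.13920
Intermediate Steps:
Function('g')(m) = Mul(Rational(-1, 8), Pow(Add(9, m), Rational(1, 2))) (Function('g')(m) = Mul(Rational(-1, 8), Pow(Add(m, 9), Rational(1, 2))) = Mul(Rational(-1, 8), Pow(Add(9, m), Rational(1, 2))))
Pow(Function('g')(Pow(Add(17, -28), -1)), 2) = Pow(Mul(Rational(-1, 8), Pow(Add(9, Pow(Add(17, -28), -1)), Rational(1, 2))), 2) = Pow(Mul(Rational(-1, 8), Pow(Add(9, Pow(-11, -1)), Rational(1, 2))), 2) = Pow(Mul(Rational(-1, 8), Pow(Add(9, Rational(-1, 11)), Rational(1, 2))), 2) = Pow(Mul(Rational(-1, 8), Pow(Rational(98, 11), Rational(1, 2))), 2) = Pow(Mul(Rational(-1, 8), Mul(Rational(7, 11), Pow(22, Rational(1, 2)))), 2) = Pow(Mul(Rational(-7, 88), Pow(22, Rational(1, 2))), 2) = Rational(49, 352)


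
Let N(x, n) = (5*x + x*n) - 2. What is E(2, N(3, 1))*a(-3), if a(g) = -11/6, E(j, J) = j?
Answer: -11/3 ≈ -3.6667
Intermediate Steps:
N(x, n) = -2 + 5*x + n*x (N(x, n) = (5*x + n*x) - 2 = -2 + 5*x + n*x)
a(g) = -11/6 (a(g) = -11*⅙ = -11/6)
E(2, N(3, 1))*a(-3) = 2*(-11/6) = -11/3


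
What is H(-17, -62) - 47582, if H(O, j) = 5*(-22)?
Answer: -47692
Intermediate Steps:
H(O, j) = -110
H(-17, -62) - 47582 = -110 - 47582 = -47692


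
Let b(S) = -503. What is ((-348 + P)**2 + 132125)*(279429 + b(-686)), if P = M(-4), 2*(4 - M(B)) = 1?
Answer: 139912210323/2 ≈ 6.9956e+10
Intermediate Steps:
M(B) = 7/2 (M(B) = 4 - 1/2*1 = 4 - 1/2 = 7/2)
P = 7/2 ≈ 3.5000
((-348 + P)**2 + 132125)*(279429 + b(-686)) = ((-348 + 7/2)**2 + 132125)*(279429 - 503) = ((-689/2)**2 + 132125)*278926 = (474721/4 + 132125)*278926 = (1003221/4)*278926 = 139912210323/2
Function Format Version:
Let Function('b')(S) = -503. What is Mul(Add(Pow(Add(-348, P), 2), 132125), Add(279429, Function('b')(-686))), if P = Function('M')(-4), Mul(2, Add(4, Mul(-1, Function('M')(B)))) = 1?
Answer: Rational(139912210323, 2) ≈ 6.9956e+10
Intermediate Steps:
Function('M')(B) = Rational(7, 2) (Function('M')(B) = Add(4, Mul(Rational(-1, 2), 1)) = Add(4, Rational(-1, 2)) = Rational(7, 2))
P = Rational(7, 2) ≈ 3.5000
Mul(Add(Pow(Add(-348, P), 2), 132125), Add(279429, Function('b')(-686))) = Mul(Add(Pow(Add(-348, Rational(7, 2)), 2), 132125), Add(279429, -503)) = Mul(Add(Pow(Rational(-689, 2), 2), 132125), 278926) = Mul(Add(Rational(474721, 4), 132125), 278926) = Mul(Rational(1003221, 4), 278926) = Rational(139912210323, 2)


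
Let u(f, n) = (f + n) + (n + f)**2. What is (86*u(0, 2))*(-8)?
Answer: -4128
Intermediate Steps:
u(f, n) = f + n + (f + n)**2 (u(f, n) = (f + n) + (f + n)**2 = f + n + (f + n)**2)
(86*u(0, 2))*(-8) = (86*(0 + 2 + (0 + 2)**2))*(-8) = (86*(0 + 2 + 2**2))*(-8) = (86*(0 + 2 + 4))*(-8) = (86*6)*(-8) = 516*(-8) = -4128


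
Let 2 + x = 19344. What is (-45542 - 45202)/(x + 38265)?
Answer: -90744/57607 ≈ -1.5752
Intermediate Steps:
x = 19342 (x = -2 + 19344 = 19342)
(-45542 - 45202)/(x + 38265) = (-45542 - 45202)/(19342 + 38265) = -90744/57607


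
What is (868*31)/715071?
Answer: 3844/102153 ≈ 0.037630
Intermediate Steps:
(868*31)/715071 = 26908*(1/715071) = 3844/102153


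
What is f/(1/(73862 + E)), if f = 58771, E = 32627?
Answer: 6258465019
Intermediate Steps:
f/(1/(73862 + E)) = 58771/(1/(73862 + 32627)) = 58771/(1/106489) = 58771*106489 = 6258465019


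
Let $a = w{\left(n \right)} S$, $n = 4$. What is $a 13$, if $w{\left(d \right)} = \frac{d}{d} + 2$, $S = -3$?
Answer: $-117$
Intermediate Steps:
$w{\left(d \right)} = 3$ ($w{\left(d \right)} = 1 + 2 = 3$)
$a = -9$ ($a = 3 \left(-3\right) = -9$)
$a 13 = \left(-9\right) 13 = -117$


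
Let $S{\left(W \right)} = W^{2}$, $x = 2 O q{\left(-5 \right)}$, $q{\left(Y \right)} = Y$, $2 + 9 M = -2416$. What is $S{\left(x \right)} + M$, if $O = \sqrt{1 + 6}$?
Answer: $\frac{1294}{3} \approx 431.33$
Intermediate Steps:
$M = - \frac{806}{3}$ ($M = - \frac{2}{9} + \frac{1}{9} \left(-2416\right) = - \frac{2}{9} - \frac{2416}{9} = - \frac{806}{3} \approx -268.67$)
$O = \sqrt{7} \approx 2.6458$
$x = - 10 \sqrt{7}$ ($x = 2 \sqrt{7} \left(-5\right) = - 10 \sqrt{7} \approx -26.458$)
$S{\left(x \right)} + M = \left(- 10 \sqrt{7}\right)^{2} - \frac{806}{3} = 700 - \frac{806}{3} = \frac{1294}{3}$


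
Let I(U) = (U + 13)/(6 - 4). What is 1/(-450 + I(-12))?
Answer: -2/899 ≈ -0.0022247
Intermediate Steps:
I(U) = 13/2 + U/2 (I(U) = (13 + U)/2 = (13 + U)*(½) = 13/2 + U/2)
1/(-450 + I(-12)) = 1/(-450 + (13/2 + (½)*(-12))) = 1/(-450 + (13/2 - 6)) = 1/(-450 + ½) = 1/(-899/2) = -2/899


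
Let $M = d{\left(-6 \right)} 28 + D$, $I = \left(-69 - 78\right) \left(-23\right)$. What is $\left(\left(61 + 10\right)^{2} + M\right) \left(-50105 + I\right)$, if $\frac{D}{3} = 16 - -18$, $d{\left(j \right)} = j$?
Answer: $-232451900$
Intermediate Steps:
$I = 3381$ ($I = \left(-147\right) \left(-23\right) = 3381$)
$D = 102$ ($D = 3 \left(16 - -18\right) = 3 \left(16 + 18\right) = 3 \cdot 34 = 102$)
$M = -66$ ($M = \left(-6\right) 28 + 102 = -168 + 102 = -66$)
$\left(\left(61 + 10\right)^{2} + M\right) \left(-50105 + I\right) = \left(\left(61 + 10\right)^{2} - 66\right) \left(-50105 + 3381\right) = \left(71^{2} - 66\right) \left(-46724\right) = \left(5041 - 66\right) \left(-46724\right) = 4975 \left(-46724\right) = -232451900$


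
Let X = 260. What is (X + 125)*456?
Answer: 175560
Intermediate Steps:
(X + 125)*456 = (260 + 125)*456 = 385*456 = 175560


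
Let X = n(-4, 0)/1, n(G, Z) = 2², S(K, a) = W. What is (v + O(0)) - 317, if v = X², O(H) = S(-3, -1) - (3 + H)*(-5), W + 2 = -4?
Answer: -292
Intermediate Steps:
W = -6 (W = -2 - 4 = -6)
S(K, a) = -6
n(G, Z) = 4
X = 4 (X = 4/1 = 4*1 = 4)
O(H) = 9 + 5*H (O(H) = -6 - (3 + H)*(-5) = -6 - (-15 - 5*H) = -6 + (15 + 5*H) = 9 + 5*H)
v = 16 (v = 4² = 16)
(v + O(0)) - 317 = (16 + (9 + 5*0)) - 317 = (16 + (9 + 0)) - 317 = (16 + 9) - 317 = 25 - 317 = -292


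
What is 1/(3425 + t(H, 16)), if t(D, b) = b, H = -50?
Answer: 1/3441 ≈ 0.00029061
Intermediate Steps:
1/(3425 + t(H, 16)) = 1/(3425 + 16) = 1/3441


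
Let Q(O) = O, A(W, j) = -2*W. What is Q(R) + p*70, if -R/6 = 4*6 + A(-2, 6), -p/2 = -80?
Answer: 11032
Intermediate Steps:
p = 160 (p = -2*(-80) = 160)
R = -168 (R = -6*(4*6 - 2*(-2)) = -6*(24 + 4) = -6*28 = -168)
Q(R) + p*70 = -168 + 160*70 = -168 + 11200 = 11032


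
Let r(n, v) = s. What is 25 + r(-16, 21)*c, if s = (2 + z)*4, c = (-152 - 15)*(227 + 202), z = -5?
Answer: 859741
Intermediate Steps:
c = -71643 (c = -167*429 = -71643)
s = -12 (s = (2 - 5)*4 = -3*4 = -12)
r(n, v) = -12
25 + r(-16, 21)*c = 25 - 12*(-71643) = 25 + 859716 = 859741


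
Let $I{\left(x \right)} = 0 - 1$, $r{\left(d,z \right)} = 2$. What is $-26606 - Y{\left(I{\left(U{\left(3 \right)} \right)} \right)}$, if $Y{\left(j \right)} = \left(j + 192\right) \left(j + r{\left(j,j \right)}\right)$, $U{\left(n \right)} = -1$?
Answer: $-26797$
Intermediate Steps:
$I{\left(x \right)} = -1$ ($I{\left(x \right)} = 0 - 1 = -1$)
$Y{\left(j \right)} = \left(2 + j\right) \left(192 + j\right)$ ($Y{\left(j \right)} = \left(j + 192\right) \left(j + 2\right) = \left(192 + j\right) \left(2 + j\right) = \left(2 + j\right) \left(192 + j\right)$)
$-26606 - Y{\left(I{\left(U{\left(3 \right)} \right)} \right)} = -26606 - \left(384 + \left(-1\right)^{2} + 194 \left(-1\right)\right) = -26606 - \left(384 + 1 - 194\right) = -26606 - 191 = -26797$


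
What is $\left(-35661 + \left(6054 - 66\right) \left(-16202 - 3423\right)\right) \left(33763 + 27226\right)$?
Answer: $-7169266769229$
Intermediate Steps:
$\left(-35661 + \left(6054 - 66\right) \left(-16202 - 3423\right)\right) \left(33763 + 27226\right) = \left(-35661 + 5988 \left(-19625\right)\right) 60989 = \left(-35661 - 117514500\right) 60989 = \left(-117550161\right) 60989 = -7169266769229$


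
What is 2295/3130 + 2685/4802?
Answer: 971232/751513 ≈ 1.2924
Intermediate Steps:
2295/3130 + 2685/4802 = 2295*(1/3130) + 2685*(1/4802) = 459/626 + 2685/4802 = 971232/751513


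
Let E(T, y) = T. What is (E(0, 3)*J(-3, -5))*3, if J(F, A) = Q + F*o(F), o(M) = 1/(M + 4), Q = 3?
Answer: 0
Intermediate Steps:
o(M) = 1/(4 + M)
J(F, A) = 3 + F/(4 + F)
(E(0, 3)*J(-3, -5))*3 = (0*(4*(3 - 3)/(4 - 3)))*3 = (0*(4*0/1))*3 = (0*(4*1*0))*3 = (0*0)*3 = 0*3 = 0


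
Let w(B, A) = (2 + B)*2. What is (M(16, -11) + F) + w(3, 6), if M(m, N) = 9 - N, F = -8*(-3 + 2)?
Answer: 38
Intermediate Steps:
F = 8 (F = -8*(-1) = 8)
w(B, A) = 4 + 2*B
(M(16, -11) + F) + w(3, 6) = ((9 - 1*(-11)) + 8) + (4 + 2*3) = ((9 + 11) + 8) + (4 + 6) = (20 + 8) + 10 = 28 + 10 = 38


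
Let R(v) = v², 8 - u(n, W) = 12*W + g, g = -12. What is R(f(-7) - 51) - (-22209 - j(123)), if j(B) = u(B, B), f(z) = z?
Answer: 24117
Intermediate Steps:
u(n, W) = 20 - 12*W (u(n, W) = 8 - (12*W - 12) = 8 - (-12 + 12*W) = 8 + (12 - 12*W) = 20 - 12*W)
j(B) = 20 - 12*B
R(f(-7) - 51) - (-22209 - j(123)) = (-7 - 51)² - (-22209 - (20 - 12*123)) = (-58)² - (-22209 - (20 - 1476)) = 3364 - (-22209 - 1*(-1456)) = 3364 - (-22209 + 1456) = 3364 - 1*(-20753) = 3364 + 20753 = 24117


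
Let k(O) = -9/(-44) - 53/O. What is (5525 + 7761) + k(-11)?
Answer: 584805/44 ≈ 13291.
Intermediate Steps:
k(O) = 9/44 - 53/O (k(O) = -9*(-1/44) - 53/O = 9/44 - 53/O)
(5525 + 7761) + k(-11) = (5525 + 7761) + (9/44 - 53/(-11)) = 13286 + (9/44 - 53*(-1/11)) = 13286 + (9/44 + 53/11) = 13286 + 221/44 = 584805/44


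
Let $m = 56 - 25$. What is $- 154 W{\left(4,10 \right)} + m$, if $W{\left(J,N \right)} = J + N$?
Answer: $-2125$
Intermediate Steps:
$m = 31$ ($m = 56 - 25 = 31$)
$- 154 W{\left(4,10 \right)} + m = - 154 \left(4 + 10\right) + 31 = \left(-154\right) 14 + 31 = -2156 + 31 = -2125$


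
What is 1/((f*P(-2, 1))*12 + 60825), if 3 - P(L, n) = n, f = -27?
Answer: 1/60177 ≈ 1.6618e-5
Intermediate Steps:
P(L, n) = 3 - n
1/((f*P(-2, 1))*12 + 60825) = 1/(-27*(3 - 1*1)*12 + 60825) = 1/(-27*(3 - 1)*12 + 60825) = 1/(-27*2*12 + 60825) = 1/(-54*12 + 60825) = 1/(-648 + 60825) = 1/60177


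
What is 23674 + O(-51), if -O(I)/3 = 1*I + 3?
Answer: 23818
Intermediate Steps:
O(I) = -9 - 3*I (O(I) = -3*(1*I + 3) = -3*(I + 3) = -3*(3 + I) = -9 - 3*I)
23674 + O(-51) = 23674 + (-9 - 3*(-51)) = 23674 + (-9 + 153) = 23674 + 144 = 23818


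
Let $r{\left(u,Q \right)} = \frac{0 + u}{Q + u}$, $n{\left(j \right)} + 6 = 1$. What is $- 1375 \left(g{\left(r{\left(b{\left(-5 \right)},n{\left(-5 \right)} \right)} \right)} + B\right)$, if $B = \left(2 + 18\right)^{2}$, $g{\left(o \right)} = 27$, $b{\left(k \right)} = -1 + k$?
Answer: $-587125$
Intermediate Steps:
$n{\left(j \right)} = -5$ ($n{\left(j \right)} = -6 + 1 = -5$)
$r{\left(u,Q \right)} = \frac{u}{Q + u}$
$B = 400$ ($B = 20^{2} = 400$)
$- 1375 \left(g{\left(r{\left(b{\left(-5 \right)},n{\left(-5 \right)} \right)} \right)} + B\right) = - 1375 \left(27 + 400\right) = \left(-1375\right) 427 = -587125$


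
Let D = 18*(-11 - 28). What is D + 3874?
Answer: 3172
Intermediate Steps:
D = -702 (D = 18*(-39) = -702)
D + 3874 = -702 + 3874 = 3172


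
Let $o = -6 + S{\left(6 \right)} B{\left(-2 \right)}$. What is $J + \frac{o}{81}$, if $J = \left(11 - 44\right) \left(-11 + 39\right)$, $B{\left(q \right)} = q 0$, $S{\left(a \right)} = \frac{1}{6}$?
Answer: $- \frac{24950}{27} \approx -924.07$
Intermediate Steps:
$S{\left(a \right)} = \frac{1}{6}$
$B{\left(q \right)} = 0$
$o = -6$ ($o = -6 + \frac{1}{6} \cdot 0 = -6 + 0 = -6$)
$J = -924$ ($J = \left(-33\right) 28 = -924$)
$J + \frac{o}{81} = -924 + \frac{1}{81} \left(-6\right) = -924 - \frac{2}{27} = - \frac{24950}{27}$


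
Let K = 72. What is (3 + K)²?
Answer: 5625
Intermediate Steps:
(3 + K)² = (3 + 72)² = 75² = 5625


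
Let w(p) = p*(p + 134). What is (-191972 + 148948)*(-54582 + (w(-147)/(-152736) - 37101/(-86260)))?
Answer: 161141182041894193/68619830 ≈ 2.3483e+9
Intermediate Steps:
w(p) = p*(134 + p)
(-191972 + 148948)*(-54582 + (w(-147)/(-152736) - 37101/(-86260))) = (-191972 + 148948)*(-54582 + (-147*(134 - 147)/(-152736) - 37101/(-86260))) = -43024*(-54582 + (-147*(-13)*(-1/152736) - 37101*(-1/86260))) = -43024*(-54582 + (1911*(-1/152736) + 37101/86260)) = -43024*(-54582 + (-637/50912 + 37101/86260)) = -43024*(-54582 + 458484623/1097917280) = -43024*(-59926062492337/1097917280) = 161141182041894193/68619830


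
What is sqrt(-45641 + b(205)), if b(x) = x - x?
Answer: I*sqrt(45641) ≈ 213.64*I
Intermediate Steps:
b(x) = 0
sqrt(-45641 + b(205)) = sqrt(-45641 + 0) = sqrt(-45641) = I*sqrt(45641)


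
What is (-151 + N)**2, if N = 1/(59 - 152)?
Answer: 197233936/8649 ≈ 22804.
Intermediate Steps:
N = -1/93 (N = 1/(-93) = -1/93 ≈ -0.010753)
(-151 + N)**2 = (-151 - 1/93)**2 = (-14044/93)**2 = 197233936/8649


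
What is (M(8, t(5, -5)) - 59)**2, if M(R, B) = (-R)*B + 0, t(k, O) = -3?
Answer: 1225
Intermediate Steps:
M(R, B) = -B*R (M(R, B) = -B*R + 0 = -B*R)
(M(8, t(5, -5)) - 59)**2 = (-1*(-3)*8 - 59)**2 = (24 - 59)**2 = (-35)**2 = 1225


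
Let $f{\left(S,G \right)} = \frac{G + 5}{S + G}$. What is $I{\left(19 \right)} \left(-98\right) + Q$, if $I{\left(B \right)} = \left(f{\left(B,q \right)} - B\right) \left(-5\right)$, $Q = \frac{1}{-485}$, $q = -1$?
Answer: $- \frac{40162859}{4365} \approx -9201.1$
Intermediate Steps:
$f{\left(S,G \right)} = \frac{5 + G}{G + S}$
$Q = - \frac{1}{485} \approx -0.0020619$
$I{\left(B \right)} = - \frac{20}{-1 + B} + 5 B$ ($I{\left(B \right)} = \left(\frac{5 - 1}{-1 + B} - B\right) \left(-5\right) = \left(\frac{1}{-1 + B} 4 - B\right) \left(-5\right) = \left(\frac{4}{-1 + B} - B\right) \left(-5\right) = \left(- B + \frac{4}{-1 + B}\right) \left(-5\right) = - \frac{20}{-1 + B} + 5 B$)
$I{\left(19 \right)} \left(-98\right) + Q = \frac{5 \left(-4 + 19 \left(-1 + 19\right)\right)}{-1 + 19} \left(-98\right) - \frac{1}{485} = \frac{5 \left(-4 + 19 \cdot 18\right)}{18} \left(-98\right) - \frac{1}{485} = 5 \cdot \frac{1}{18} \left(-4 + 342\right) \left(-98\right) - \frac{1}{485} = 5 \cdot \frac{1}{18} \cdot 338 \left(-98\right) - \frac{1}{485} = \frac{845}{9} \left(-98\right) - \frac{1}{485} = - \frac{82810}{9} - \frac{1}{485} = - \frac{40162859}{4365}$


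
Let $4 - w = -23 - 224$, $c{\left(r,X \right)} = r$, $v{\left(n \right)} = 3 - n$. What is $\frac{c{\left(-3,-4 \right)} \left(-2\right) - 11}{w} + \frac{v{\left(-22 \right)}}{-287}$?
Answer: $- \frac{7710}{72037} \approx -0.10703$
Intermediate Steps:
$w = 251$ ($w = 4 - \left(-23 - 224\right) = 4 - -247 = 4 + 247 = 251$)
$\frac{c{\left(-3,-4 \right)} \left(-2\right) - 11}{w} + \frac{v{\left(-22 \right)}}{-287} = \frac{\left(-3\right) \left(-2\right) - 11}{251} + \frac{3 - -22}{-287} = \left(6 - 11\right) \frac{1}{251} + \left(3 + 22\right) \left(- \frac{1}{287}\right) = \left(-5\right) \frac{1}{251} + 25 \left(- \frac{1}{287}\right) = - \frac{5}{251} - \frac{25}{287} = - \frac{7710}{72037}$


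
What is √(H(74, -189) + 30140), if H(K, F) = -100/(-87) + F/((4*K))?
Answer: √4997036777406/12876 ≈ 173.61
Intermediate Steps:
H(K, F) = 100/87 + F/(4*K) (H(K, F) = -100*(-1/87) + F*(1/(4*K)) = 100/87 + F/(4*K))
√(H(74, -189) + 30140) = √((100/87 + (¼)*(-189)/74) + 30140) = √((100/87 + (¼)*(-189)*(1/74)) + 30140) = √((100/87 - 189/296) + 30140) = √(13157/25752 + 30140) = √(776178437/25752) = √4997036777406/12876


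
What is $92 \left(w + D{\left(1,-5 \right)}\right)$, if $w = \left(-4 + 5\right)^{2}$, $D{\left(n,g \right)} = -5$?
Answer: $-368$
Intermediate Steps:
$w = 1$ ($w = 1^{2} = 1$)
$92 \left(w + D{\left(1,-5 \right)}\right) = 92 \left(1 - 5\right) = 92 \left(-4\right) = -368$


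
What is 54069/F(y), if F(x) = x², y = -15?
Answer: 18023/75 ≈ 240.31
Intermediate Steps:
54069/F(y) = 54069/((-15)²) = 54069/225 = 54069*(1/225) = 18023/75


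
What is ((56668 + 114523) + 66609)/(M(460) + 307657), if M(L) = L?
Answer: 237800/308117 ≈ 0.77178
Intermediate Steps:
((56668 + 114523) + 66609)/(M(460) + 307657) = ((56668 + 114523) + 66609)/(460 + 307657) = (171191 + 66609)/308117 = 237800*(1/308117) = 237800/308117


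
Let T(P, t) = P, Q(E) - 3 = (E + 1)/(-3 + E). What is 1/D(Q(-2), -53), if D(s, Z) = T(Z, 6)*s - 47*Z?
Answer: 5/11607 ≈ 0.00043077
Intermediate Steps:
Q(E) = 3 + (1 + E)/(-3 + E) (Q(E) = 3 + (E + 1)/(-3 + E) = 3 + (1 + E)/(-3 + E))
D(s, Z) = -47*Z + Z*s (D(s, Z) = Z*s - 47*Z = -47*Z + Z*s)
1/D(Q(-2), -53) = 1/(-53*(-47 + 4*(-2 - 2)/(-3 - 2))) = 1/(-53*(-47 + 4*(-4)/(-5))) = 1/(-53*(-47 + 4*(-⅕)*(-4))) = 1/(-53*(-47 + 16/5)) = 1/(-53*(-219/5)) = 1/(11607/5) = 5/11607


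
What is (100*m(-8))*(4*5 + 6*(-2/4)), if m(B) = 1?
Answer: 1700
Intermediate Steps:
(100*m(-8))*(4*5 + 6*(-2/4)) = (100*1)*(4*5 + 6*(-2/4)) = 100*(20 + 6*(-2*¼)) = 100*(20 + 6*(-½)) = 100*(20 - 3) = 100*17 = 1700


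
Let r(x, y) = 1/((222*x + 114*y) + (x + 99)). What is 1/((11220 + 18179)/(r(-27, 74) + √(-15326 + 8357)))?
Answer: 1/73909086 + I*√6969/29399 ≈ 1.353e-8 + 0.0028396*I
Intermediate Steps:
r(x, y) = 1/(99 + 114*y + 223*x) (r(x, y) = 1/((114*y + 222*x) + (99 + x)) = 1/(99 + 114*y + 223*x))
1/((11220 + 18179)/(r(-27, 74) + √(-15326 + 8357))) = 1/((11220 + 18179)/(1/(99 + 114*74 + 223*(-27)) + √(-15326 + 8357))) = 1/(29399/(1/(99 + 8436 - 6021) + √(-6969))) = 1/(29399/(1/2514 + I*√6969)) = 1/73909086 + I*√6969/29399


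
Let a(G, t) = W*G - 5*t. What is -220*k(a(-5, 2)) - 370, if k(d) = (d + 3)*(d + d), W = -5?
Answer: -119170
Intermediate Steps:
a(G, t) = -5*G - 5*t
k(d) = 2*d*(3 + d) (k(d) = (3 + d)*(2*d) = 2*d*(3 + d))
-220*k(a(-5, 2)) - 370 = -440*(-5*(-5) - 5*2)*(3 + (-5*(-5) - 5*2)) - 370 = -440*(25 - 10)*(3 + (25 - 10)) - 370 = -440*15*(3 + 15) - 370 = -440*15*18 - 370 = -220*540 - 370 = -118800 - 370 = -119170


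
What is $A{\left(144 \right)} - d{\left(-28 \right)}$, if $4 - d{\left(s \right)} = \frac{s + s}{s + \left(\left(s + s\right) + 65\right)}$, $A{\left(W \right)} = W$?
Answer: $\frac{2716}{19} \approx 142.95$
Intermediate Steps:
$d{\left(s \right)} = 4 - \frac{2 s}{65 + 3 s}$ ($d{\left(s \right)} = 4 - \frac{s + s}{s + \left(\left(s + s\right) + 65\right)} = 4 - \frac{2 s}{s + \left(2 s + 65\right)} = 4 - \frac{2 s}{s + \left(65 + 2 s\right)} = 4 - \frac{2 s}{65 + 3 s}$)
$A{\left(144 \right)} - d{\left(-28 \right)} = 144 - \frac{10 \left(26 - 28\right)}{65 + 3 \left(-28\right)} = 144 - 10 \frac{1}{65 - 84} \left(-2\right) = 144 - 10 \frac{1}{-19} \left(-2\right) = 144 - 10 \left(- \frac{1}{19}\right) \left(-2\right) = 144 - \frac{20}{19} = \frac{2716}{19}$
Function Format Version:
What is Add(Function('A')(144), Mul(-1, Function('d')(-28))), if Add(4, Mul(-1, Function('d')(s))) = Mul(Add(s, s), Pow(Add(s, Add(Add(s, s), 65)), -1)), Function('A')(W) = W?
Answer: Rational(2716, 19) ≈ 142.95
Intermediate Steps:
Function('d')(s) = Add(4, Mul(-2, s, Pow(Add(65, Mul(3, s)), -1))) (Function('d')(s) = Add(4, Mul(-1, Mul(Add(s, s), Pow(Add(s, Add(Add(s, s), 65)), -1)))) = Add(4, Mul(-1, Mul(Mul(2, s), Pow(Add(s, Add(Mul(2, s), 65)), -1)))) = Add(4, Mul(-1, Mul(Mul(2, s), Pow(Add(s, Add(65, Mul(2, s))), -1)))) = Add(4, Mul(-1, Mul(Mul(2, s), Pow(Add(65, Mul(3, s)), -1)))) = Add(4, Mul(-1, Mul(2, s, Pow(Add(65, Mul(3, s)), -1)))) = Add(4, Mul(-2, s, Pow(Add(65, Mul(3, s)), -1))))
Add(Function('A')(144), Mul(-1, Function('d')(-28))) = Add(144, Mul(-1, Mul(10, Pow(Add(65, Mul(3, -28)), -1), Add(26, -28)))) = Add(144, Mul(-1, Mul(10, Pow(Add(65, -84), -1), -2))) = Add(144, Mul(-1, Mul(10, Pow(-19, -1), -2))) = Add(144, Mul(-1, Mul(10, Rational(-1, 19), -2))) = Add(144, Mul(-1, Rational(20, 19))) = Add(144, Rational(-20, 19)) = Rational(2716, 19)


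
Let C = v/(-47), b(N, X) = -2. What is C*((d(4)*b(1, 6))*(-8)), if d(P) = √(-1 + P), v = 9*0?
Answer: 0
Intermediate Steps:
v = 0
C = 0 (C = 0/(-47) = 0*(-1/47) = 0)
C*((d(4)*b(1, 6))*(-8)) = 0*((√(-1 + 4)*(-2))*(-8)) = 0*((√3*(-2))*(-8)) = 0*(-2*√3*(-8)) = 0*(16*√3) = 0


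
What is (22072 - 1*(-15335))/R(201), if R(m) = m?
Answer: 12469/67 ≈ 186.10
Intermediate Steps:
(22072 - 1*(-15335))/R(201) = (22072 - 1*(-15335))/201 = (22072 + 15335)*(1/201) = 37407*(1/201) = 12469/67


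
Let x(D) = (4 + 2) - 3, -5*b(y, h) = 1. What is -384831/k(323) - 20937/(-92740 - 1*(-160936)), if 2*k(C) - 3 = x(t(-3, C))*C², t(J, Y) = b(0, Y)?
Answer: -3280052299/1185814780 ≈ -2.7661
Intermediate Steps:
b(y, h) = -⅕ (b(y, h) = -⅕*1 = -⅕)
t(J, Y) = -⅕
x(D) = 3 (x(D) = 6 - 3 = 3)
k(C) = 3/2 + 3*C²/2 (k(C) = 3/2 + (3*C²)/2 = 3/2 + 3*C²/2)
-384831/k(323) - 20937/(-92740 - 1*(-160936)) = -384831/(3/2 + (3/2)*323²) - 20937/(-92740 - 1*(-160936)) = -384831/(3/2 + (3/2)*104329) - 20937/(-92740 + 160936) = -384831/(3/2 + 312987/2) - 20937/68196 = -384831/156495 - 20937*1/68196 = -384831*1/156495 - 6979/22732 = -128277/52165 - 6979/22732 = -3280052299/1185814780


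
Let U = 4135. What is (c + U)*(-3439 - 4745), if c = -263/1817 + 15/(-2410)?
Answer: -14818261281516/437897 ≈ -3.3840e+7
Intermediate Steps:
c = -132217/875794 (c = -263*1/1817 + 15*(-1/2410) = -263/1817 - 3/482 = -132217/875794 ≈ -0.15097)
(c + U)*(-3439 - 4745) = (-132217/875794 + 4135)*(-3439 - 4745) = (3621275973/875794)*(-8184) = -14818261281516/437897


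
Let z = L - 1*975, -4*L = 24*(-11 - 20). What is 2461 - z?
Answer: 3250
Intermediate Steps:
L = 186 (L = -6*(-11 - 20) = -6*(-31) = -¼*(-744) = 186)
z = -789 (z = 186 - 1*975 = 186 - 975 = -789)
2461 - z = 2461 - 1*(-789) = 2461 + 789 = 3250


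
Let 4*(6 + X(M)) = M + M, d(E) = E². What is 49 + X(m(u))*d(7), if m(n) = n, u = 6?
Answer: -98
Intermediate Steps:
X(M) = -6 + M/2 (X(M) = -6 + (M + M)/4 = -6 + (2*M)/4 = -6 + M/2)
49 + X(m(u))*d(7) = 49 + (-6 + (½)*6)*7² = 49 + (-6 + 3)*49 = 49 - 3*49 = 49 - 147 = -98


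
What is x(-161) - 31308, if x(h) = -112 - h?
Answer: -31259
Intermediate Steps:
x(-161) - 31308 = (-112 - 1*(-161)) - 31308 = (-112 + 161) - 31308 = 49 - 31308 = -31259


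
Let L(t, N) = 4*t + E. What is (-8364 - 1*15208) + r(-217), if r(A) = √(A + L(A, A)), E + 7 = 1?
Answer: -23572 + I*√1091 ≈ -23572.0 + 33.03*I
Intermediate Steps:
E = -6 (E = -7 + 1 = -6)
L(t, N) = -6 + 4*t (L(t, N) = 4*t - 6 = -6 + 4*t)
r(A) = √(-6 + 5*A) (r(A) = √(A + (-6 + 4*A)) = √(-6 + 5*A))
(-8364 - 1*15208) + r(-217) = (-8364 - 1*15208) + √(-6 + 5*(-217)) = (-8364 - 15208) + √(-6 - 1085) = -23572 + √(-1091) = -23572 + I*√1091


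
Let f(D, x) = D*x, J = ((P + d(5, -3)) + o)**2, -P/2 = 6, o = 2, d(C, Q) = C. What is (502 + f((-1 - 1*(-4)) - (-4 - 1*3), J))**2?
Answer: 565504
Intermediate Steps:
P = -12 (P = -2*6 = -12)
J = 25 (J = ((-12 + 5) + 2)**2 = (-7 + 2)**2 = (-5)**2 = 25)
(502 + f((-1 - 1*(-4)) - (-4 - 1*3), J))**2 = (502 + ((-1 - 1*(-4)) - (-4 - 1*3))*25)**2 = (502 + ((-1 + 4) - (-4 - 3))*25)**2 = (502 + (3 - 1*(-7))*25)**2 = (502 + (3 + 7)*25)**2 = (502 + 10*25)**2 = (502 + 250)**2 = 752**2 = 565504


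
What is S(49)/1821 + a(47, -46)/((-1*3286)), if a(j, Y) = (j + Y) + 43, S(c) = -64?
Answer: -145214/2991903 ≈ -0.048536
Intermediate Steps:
a(j, Y) = 43 + Y + j (a(j, Y) = (Y + j) + 43 = 43 + Y + j)
S(49)/1821 + a(47, -46)/((-1*3286)) = -64/1821 + (43 - 46 + 47)/((-1*3286)) = -64*1/1821 + 44/(-3286) = -64/1821 + 44*(-1/3286) = -64/1821 - 22/1643 = -145214/2991903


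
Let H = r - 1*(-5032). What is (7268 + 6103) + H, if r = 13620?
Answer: 32023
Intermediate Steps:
H = 18652 (H = 13620 - 1*(-5032) = 13620 + 5032 = 18652)
(7268 + 6103) + H = (7268 + 6103) + 18652 = 13371 + 18652 = 32023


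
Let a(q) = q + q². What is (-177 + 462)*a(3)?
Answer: 3420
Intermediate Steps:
(-177 + 462)*a(3) = (-177 + 462)*(3*(1 + 3)) = 285*(3*4) = 285*12 = 3420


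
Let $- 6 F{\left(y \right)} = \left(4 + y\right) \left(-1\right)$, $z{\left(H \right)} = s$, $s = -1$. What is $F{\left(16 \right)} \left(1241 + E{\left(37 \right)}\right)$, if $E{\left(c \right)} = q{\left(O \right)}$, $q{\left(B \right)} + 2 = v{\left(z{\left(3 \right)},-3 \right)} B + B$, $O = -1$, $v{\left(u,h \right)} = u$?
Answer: $4130$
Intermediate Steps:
$z{\left(H \right)} = -1$
$q{\left(B \right)} = -2$ ($q{\left(B \right)} = -2 + \left(- B + B\right) = -2 + 0 = -2$)
$E{\left(c \right)} = -2$
$F{\left(y \right)} = \frac{2}{3} + \frac{y}{6}$ ($F{\left(y \right)} = - \frac{\left(4 + y\right) \left(-1\right)}{6} = - \frac{-4 - y}{6} = \frac{2}{3} + \frac{y}{6}$)
$F{\left(16 \right)} \left(1241 + E{\left(37 \right)}\right) = \left(\frac{2}{3} + \frac{1}{6} \cdot 16\right) \left(1241 - 2\right) = \left(\frac{2}{3} + \frac{8}{3}\right) 1239 = \frac{10}{3} \cdot 1239 = 4130$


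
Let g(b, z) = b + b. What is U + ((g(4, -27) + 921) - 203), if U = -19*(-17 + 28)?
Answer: 517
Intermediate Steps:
g(b, z) = 2*b
U = -209 (U = -19*11 = -209)
U + ((g(4, -27) + 921) - 203) = -209 + ((2*4 + 921) - 203) = -209 + ((8 + 921) - 203) = -209 + (929 - 203) = -209 + 726 = 517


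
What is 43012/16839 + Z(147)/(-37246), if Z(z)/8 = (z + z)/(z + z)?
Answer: 800945120/313592697 ≈ 2.5541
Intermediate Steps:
Z(z) = 8 (Z(z) = 8*((z + z)/(z + z)) = 8*((2*z)/((2*z))) = 8*((2*z)*(1/(2*z))) = 8*1 = 8)
43012/16839 + Z(147)/(-37246) = 43012/16839 + 8/(-37246) = 43012*(1/16839) + 8*(-1/37246) = 43012/16839 - 4/18623 = 800945120/313592697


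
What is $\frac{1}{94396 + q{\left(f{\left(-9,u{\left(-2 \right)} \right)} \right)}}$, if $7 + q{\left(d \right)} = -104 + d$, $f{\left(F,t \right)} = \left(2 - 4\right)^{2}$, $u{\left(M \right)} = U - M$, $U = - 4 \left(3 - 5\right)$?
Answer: $\frac{1}{94289} \approx 1.0606 \cdot 10^{-5}$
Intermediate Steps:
$U = 8$ ($U = \left(-4\right) \left(-2\right) = 8$)
$u{\left(M \right)} = 8 - M$
$f{\left(F,t \right)} = 4$ ($f{\left(F,t \right)} = \left(-2\right)^{2} = 4$)
$q{\left(d \right)} = -111 + d$ ($q{\left(d \right)} = -7 + \left(-104 + d\right) = -111 + d$)
$\frac{1}{94396 + q{\left(f{\left(-9,u{\left(-2 \right)} \right)} \right)}} = \frac{1}{94396 + \left(-111 + 4\right)} = \frac{1}{94396 - 107} = \frac{1}{94289}$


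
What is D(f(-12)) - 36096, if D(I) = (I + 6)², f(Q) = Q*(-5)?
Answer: -31740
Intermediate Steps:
f(Q) = -5*Q
D(I) = (6 + I)²
D(f(-12)) - 36096 = (6 - 5*(-12))² - 36096 = (6 + 60)² - 36096 = 66² - 36096 = 4356 - 36096 = -31740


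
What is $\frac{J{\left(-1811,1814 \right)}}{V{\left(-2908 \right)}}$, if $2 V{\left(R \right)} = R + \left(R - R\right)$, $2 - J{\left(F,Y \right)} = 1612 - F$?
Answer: $\frac{3421}{1454} \approx 2.3528$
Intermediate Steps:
$J{\left(F,Y \right)} = -1610 + F$ ($J{\left(F,Y \right)} = 2 - \left(1612 - F\right) = 2 + \left(-1612 + F\right) = -1610 + F$)
$V{\left(R \right)} = \frac{R}{2}$ ($V{\left(R \right)} = \frac{R + \left(R - R\right)}{2} = \frac{R + 0}{2} = \frac{R}{2}$)
$\frac{J{\left(-1811,1814 \right)}}{V{\left(-2908 \right)}} = \frac{-1610 - 1811}{\frac{1}{2} \left(-2908\right)} = - \frac{3421}{-1454} = \left(-3421\right) \left(- \frac{1}{1454}\right) = \frac{3421}{1454}$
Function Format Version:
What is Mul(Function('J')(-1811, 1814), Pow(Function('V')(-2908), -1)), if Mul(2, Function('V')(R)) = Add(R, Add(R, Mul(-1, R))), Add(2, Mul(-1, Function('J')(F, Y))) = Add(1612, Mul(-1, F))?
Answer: Rational(3421, 1454) ≈ 2.3528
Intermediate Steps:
Function('J')(F, Y) = Add(-1610, F) (Function('J')(F, Y) = Add(2, Mul(-1, Add(1612, Mul(-1, F)))) = Add(2, Add(-1612, F)) = Add(-1610, F))
Function('V')(R) = Mul(Rational(1, 2), R) (Function('V')(R) = Mul(Rational(1, 2), Add(R, Add(R, Mul(-1, R)))) = Mul(Rational(1, 2), Add(R, 0)) = Mul(Rational(1, 2), R))
Mul(Function('J')(-1811, 1814), Pow(Function('V')(-2908), -1)) = Mul(Add(-1610, -1811), Pow(Mul(Rational(1, 2), -2908), -1)) = Mul(-3421, Pow(-1454, -1)) = Mul(-3421, Rational(-1, 1454)) = Rational(3421, 1454)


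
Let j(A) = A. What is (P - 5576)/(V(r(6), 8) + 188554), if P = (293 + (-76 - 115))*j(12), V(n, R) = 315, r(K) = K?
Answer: -4352/188869 ≈ -0.023042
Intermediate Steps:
P = 1224 (P = (293 + (-76 - 115))*12 = (293 - 191)*12 = 102*12 = 1224)
(P - 5576)/(V(r(6), 8) + 188554) = (1224 - 5576)/(315 + 188554) = -4352/188869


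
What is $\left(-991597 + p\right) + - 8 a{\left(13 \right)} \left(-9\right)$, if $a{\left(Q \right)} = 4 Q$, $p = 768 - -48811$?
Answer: $-938274$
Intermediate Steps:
$p = 49579$ ($p = 768 + 48811 = 49579$)
$\left(-991597 + p\right) + - 8 a{\left(13 \right)} \left(-9\right) = \left(-991597 + 49579\right) + - 8 \cdot 4 \cdot 13 \left(-9\right) = -942018 + \left(-8\right) 52 \left(-9\right) = -942018 - -3744 = -942018 + 3744 = -938274$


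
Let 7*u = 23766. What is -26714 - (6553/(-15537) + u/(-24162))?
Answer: -11699750913428/437972493 ≈ -26713.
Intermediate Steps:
u = 23766/7 (u = (1/7)*23766 = 23766/7 ≈ 3395.1)
-26714 - (6553/(-15537) + u/(-24162)) = -26714 - (6553/(-15537) + (23766/7)/(-24162)) = -26714 - (6553*(-1/15537) + (23766/7)*(-1/24162)) = -26714 - (-6553/15537 - 3961/28189) = -26714 - 1*(-246264574/437972493) = -26714 + 246264574/437972493 = -11699750913428/437972493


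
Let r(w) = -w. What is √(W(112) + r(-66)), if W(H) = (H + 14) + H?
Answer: 4*√19 ≈ 17.436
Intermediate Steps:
W(H) = 14 + 2*H (W(H) = (14 + H) + H = 14 + 2*H)
√(W(112) + r(-66)) = √((14 + 2*112) - 1*(-66)) = √((14 + 224) + 66) = √(238 + 66) = √304 = 4*√19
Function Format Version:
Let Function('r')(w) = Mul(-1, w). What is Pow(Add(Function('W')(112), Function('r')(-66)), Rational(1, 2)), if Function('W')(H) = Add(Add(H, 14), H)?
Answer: Mul(4, Pow(19, Rational(1, 2))) ≈ 17.436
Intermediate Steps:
Function('W')(H) = Add(14, Mul(2, H)) (Function('W')(H) = Add(Add(14, H), H) = Add(14, Mul(2, H)))
Pow(Add(Function('W')(112), Function('r')(-66)), Rational(1, 2)) = Pow(Add(Add(14, Mul(2, 112)), Mul(-1, -66)), Rational(1, 2)) = Pow(Add(Add(14, 224), 66), Rational(1, 2)) = Pow(Add(238, 66), Rational(1, 2)) = Pow(304, Rational(1, 2)) = Mul(4, Pow(19, Rational(1, 2)))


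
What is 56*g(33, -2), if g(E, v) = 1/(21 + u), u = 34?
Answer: 56/55 ≈ 1.0182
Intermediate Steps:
g(E, v) = 1/55 (g(E, v) = 1/(21 + 34) = 1/55)
56*g(33, -2) = 56*(1/55) = 56/55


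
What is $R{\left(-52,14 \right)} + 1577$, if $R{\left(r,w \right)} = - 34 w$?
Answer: $1101$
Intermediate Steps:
$R{\left(-52,14 \right)} + 1577 = \left(-34\right) 14 + 1577 = -476 + 1577 = 1101$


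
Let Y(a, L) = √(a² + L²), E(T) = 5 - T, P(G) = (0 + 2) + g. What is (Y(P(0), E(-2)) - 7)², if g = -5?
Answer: (7 - √58)² ≈ 0.37918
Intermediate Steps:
P(G) = -3 (P(G) = (0 + 2) - 5 = 2 - 5 = -3)
Y(a, L) = √(L² + a²)
(Y(P(0), E(-2)) - 7)² = (√((5 - 1*(-2))² + (-3)²) - 7)² = (√((5 + 2)² + 9) - 7)² = (√(7² + 9) - 7)² = (√(49 + 9) - 7)² = (√58 - 7)² = (-7 + √58)²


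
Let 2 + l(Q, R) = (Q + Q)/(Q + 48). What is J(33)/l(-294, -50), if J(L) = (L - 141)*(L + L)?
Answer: -36531/2 ≈ -18266.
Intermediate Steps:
J(L) = 2*L*(-141 + L) (J(L) = (-141 + L)*(2*L) = 2*L*(-141 + L))
l(Q, R) = -2 + 2*Q/(48 + Q) (l(Q, R) = -2 + (Q + Q)/(Q + 48) = -2 + (2*Q)/(48 + Q) = -2 + 2*Q/(48 + Q))
J(33)/l(-294, -50) = (2*33*(-141 + 33))/((-96/(48 - 294))) = (2*33*(-108))/((-96/(-246))) = -7128/((-96*(-1/246))) = -7128/16/41 = -7128*41/16 = -36531/2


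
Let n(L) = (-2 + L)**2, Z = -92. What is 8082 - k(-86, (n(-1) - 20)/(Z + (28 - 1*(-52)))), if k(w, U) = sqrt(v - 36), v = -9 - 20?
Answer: 8082 - I*sqrt(65) ≈ 8082.0 - 8.0623*I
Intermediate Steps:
v = -29
k(w, U) = I*sqrt(65) (k(w, U) = sqrt(-29 - 36) = sqrt(-65) = I*sqrt(65))
8082 - k(-86, (n(-1) - 20)/(Z + (28 - 1*(-52)))) = 8082 - I*sqrt(65)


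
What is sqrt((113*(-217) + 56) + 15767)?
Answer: I*sqrt(8698) ≈ 93.263*I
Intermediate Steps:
sqrt((113*(-217) + 56) + 15767) = sqrt((-24521 + 56) + 15767) = sqrt(-24465 + 15767) = sqrt(-8698) = I*sqrt(8698)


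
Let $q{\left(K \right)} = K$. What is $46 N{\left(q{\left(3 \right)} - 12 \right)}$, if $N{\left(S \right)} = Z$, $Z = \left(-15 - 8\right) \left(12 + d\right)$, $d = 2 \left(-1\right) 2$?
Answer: $-8464$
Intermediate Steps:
$d = -4$ ($d = \left(-2\right) 2 = -4$)
$Z = -184$ ($Z = \left(-15 - 8\right) \left(12 - 4\right) = \left(-23\right) 8 = -184$)
$N{\left(S \right)} = -184$
$46 N{\left(q{\left(3 \right)} - 12 \right)} = 46 \left(-184\right) = -8464$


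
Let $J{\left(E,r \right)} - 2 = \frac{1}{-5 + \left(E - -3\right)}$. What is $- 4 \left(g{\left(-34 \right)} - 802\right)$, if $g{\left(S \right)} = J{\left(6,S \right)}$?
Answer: $3199$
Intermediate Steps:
$J{\left(E,r \right)} = 2 + \frac{1}{-2 + E}$ ($J{\left(E,r \right)} = 2 + \frac{1}{-5 + \left(E - -3\right)} = 2 + \frac{1}{-5 + \left(E + 3\right)} = 2 + \frac{1}{-5 + \left(3 + E\right)} = 2 + \frac{1}{-2 + E}$)
$g{\left(S \right)} = \frac{9}{4}$ ($g{\left(S \right)} = \frac{-3 + 2 \cdot 6}{-2 + 6} = \frac{-3 + 12}{4} = \frac{1}{4} \cdot 9 = \frac{9}{4}$)
$- 4 \left(g{\left(-34 \right)} - 802\right) = - 4 \left(\frac{9}{4} - 802\right) = - \frac{4 \left(-3199\right)}{4} = \left(-1\right) \left(-3199\right) = 3199$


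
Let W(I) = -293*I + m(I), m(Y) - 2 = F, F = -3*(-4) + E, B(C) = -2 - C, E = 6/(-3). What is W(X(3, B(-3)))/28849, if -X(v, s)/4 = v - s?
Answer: 2356/28849 ≈ 0.081667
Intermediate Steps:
E = -2 (E = 6*(-⅓) = -2)
X(v, s) = -4*v + 4*s (X(v, s) = -4*(v - s) = -4*v + 4*s)
F = 10 (F = -3*(-4) - 2 = 12 - 2 = 10)
m(Y) = 12 (m(Y) = 2 + 10 = 12)
W(I) = 12 - 293*I (W(I) = -293*I + 12 = 12 - 293*I)
W(X(3, B(-3)))/28849 = (12 - 293*(-4*3 + 4*(-2 - 1*(-3))))/28849 = (12 - 293*(-12 + 4*(-2 + 3)))*(1/28849) = (12 - 293*(-12 + 4*1))*(1/28849) = (12 - 293*(-12 + 4))*(1/28849) = (12 - 293*(-8))*(1/28849) = (12 + 2344)*(1/28849) = 2356*(1/28849) = 2356/28849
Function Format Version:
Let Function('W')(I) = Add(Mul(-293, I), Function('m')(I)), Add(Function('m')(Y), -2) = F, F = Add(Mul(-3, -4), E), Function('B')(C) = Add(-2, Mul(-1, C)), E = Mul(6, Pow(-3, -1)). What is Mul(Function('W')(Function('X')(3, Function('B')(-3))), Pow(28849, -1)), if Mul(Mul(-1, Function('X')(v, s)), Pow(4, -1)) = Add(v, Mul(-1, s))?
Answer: Rational(2356, 28849) ≈ 0.081667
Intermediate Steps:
E = -2 (E = Mul(6, Rational(-1, 3)) = -2)
Function('X')(v, s) = Add(Mul(-4, v), Mul(4, s)) (Function('X')(v, s) = Mul(-4, Add(v, Mul(-1, s))) = Add(Mul(-4, v), Mul(4, s)))
F = 10 (F = Add(Mul(-3, -4), -2) = Add(12, -2) = 10)
Function('m')(Y) = 12 (Function('m')(Y) = Add(2, 10) = 12)
Function('W')(I) = Add(12, Mul(-293, I)) (Function('W')(I) = Add(Mul(-293, I), 12) = Add(12, Mul(-293, I)))
Mul(Function('W')(Function('X')(3, Function('B')(-3))), Pow(28849, -1)) = Mul(Add(12, Mul(-293, Add(Mul(-4, 3), Mul(4, Add(-2, Mul(-1, -3)))))), Pow(28849, -1)) = Mul(Add(12, Mul(-293, Add(-12, Mul(4, Add(-2, 3))))), Rational(1, 28849)) = Mul(Add(12, Mul(-293, Add(-12, Mul(4, 1)))), Rational(1, 28849)) = Mul(Add(12, Mul(-293, Add(-12, 4))), Rational(1, 28849)) = Mul(Add(12, Mul(-293, -8)), Rational(1, 28849)) = Mul(Add(12, 2344), Rational(1, 28849)) = Mul(2356, Rational(1, 28849)) = Rational(2356, 28849)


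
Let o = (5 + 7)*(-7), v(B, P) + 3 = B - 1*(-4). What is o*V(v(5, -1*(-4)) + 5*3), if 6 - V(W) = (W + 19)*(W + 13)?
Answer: 113736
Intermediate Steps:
v(B, P) = 1 + B (v(B, P) = -3 + (B - 1*(-4)) = -3 + (B + 4) = -3 + (4 + B) = 1 + B)
V(W) = 6 - (13 + W)*(19 + W) (V(W) = 6 - (W + 19)*(W + 13) = 6 - (19 + W)*(13 + W) = 6 - (13 + W)*(19 + W))
o = -84 (o = 12*(-7) = -84)
o*V(v(5, -1*(-4)) + 5*3) = -84*(-241 - ((1 + 5) + 5*3)**2 - 32*((1 + 5) + 5*3)) = -84*(-241 - (6 + 15)**2 - 32*(6 + 15)) = -84*(-241 - 1*21**2 - 32*21) = -84*(-241 - 1*441 - 672) = -84*(-241 - 441 - 672) = -84*(-1354) = 113736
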